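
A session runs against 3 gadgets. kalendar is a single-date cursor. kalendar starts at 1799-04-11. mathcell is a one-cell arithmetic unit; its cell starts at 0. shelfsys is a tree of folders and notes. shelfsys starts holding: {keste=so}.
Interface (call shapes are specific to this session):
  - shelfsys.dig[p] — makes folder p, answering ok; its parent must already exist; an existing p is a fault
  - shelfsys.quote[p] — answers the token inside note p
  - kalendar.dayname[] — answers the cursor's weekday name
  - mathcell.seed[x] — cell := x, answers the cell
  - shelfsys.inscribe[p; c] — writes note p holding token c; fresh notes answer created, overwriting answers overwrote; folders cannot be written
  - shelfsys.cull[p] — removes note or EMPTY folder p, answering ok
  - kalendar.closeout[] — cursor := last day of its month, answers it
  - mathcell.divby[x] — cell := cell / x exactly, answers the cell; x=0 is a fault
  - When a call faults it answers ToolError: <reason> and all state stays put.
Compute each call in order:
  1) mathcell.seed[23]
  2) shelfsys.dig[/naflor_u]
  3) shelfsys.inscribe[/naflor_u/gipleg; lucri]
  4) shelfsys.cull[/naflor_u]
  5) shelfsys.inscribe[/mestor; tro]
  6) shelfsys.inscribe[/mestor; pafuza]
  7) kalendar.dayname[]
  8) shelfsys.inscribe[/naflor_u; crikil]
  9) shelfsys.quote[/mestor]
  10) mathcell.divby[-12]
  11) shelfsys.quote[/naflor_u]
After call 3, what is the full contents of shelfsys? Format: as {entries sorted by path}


Answer: {keste=so, naflor_u/, naflor_u/gipleg=lucri}

Derivation:
% seed x=23
:: 23
% dig p=/naflor_u
:: ok
% inscribe p=/naflor_u/gipleg c=lucri
:: created
% cull p=/naflor_u
:: ToolError: not empty
% inscribe p=/mestor c=tro
:: created
% inscribe p=/mestor c=pafuza
:: overwrote
% dayname
:: Thursday
% inscribe p=/naflor_u c=crikil
:: ToolError: is a directory
% quote p=/mestor
:: pafuza
% divby x=-12
:: -23/12
% quote p=/naflor_u
:: ToolError: is a directory


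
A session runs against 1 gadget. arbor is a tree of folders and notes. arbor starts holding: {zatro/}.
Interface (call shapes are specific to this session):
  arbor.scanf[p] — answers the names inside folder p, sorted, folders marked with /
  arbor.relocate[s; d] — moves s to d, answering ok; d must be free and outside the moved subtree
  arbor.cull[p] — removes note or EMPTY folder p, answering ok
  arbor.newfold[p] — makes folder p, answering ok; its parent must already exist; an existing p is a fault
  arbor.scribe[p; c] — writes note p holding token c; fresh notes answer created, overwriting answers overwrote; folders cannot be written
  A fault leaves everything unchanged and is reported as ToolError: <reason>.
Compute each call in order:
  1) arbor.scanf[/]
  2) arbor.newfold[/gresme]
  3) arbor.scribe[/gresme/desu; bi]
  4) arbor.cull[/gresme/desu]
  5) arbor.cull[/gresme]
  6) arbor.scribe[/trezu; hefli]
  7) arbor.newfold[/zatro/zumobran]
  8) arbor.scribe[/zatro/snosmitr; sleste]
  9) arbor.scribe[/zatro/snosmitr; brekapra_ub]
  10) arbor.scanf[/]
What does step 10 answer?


Answer: [trezu, zatro/]

Derivation:
Do: arbor.scanf[p→/]
See: [zatro/]
Do: arbor.newfold[p→/gresme]
See: ok
Do: arbor.scribe[p→/gresme/desu; c→bi]
See: created
Do: arbor.cull[p→/gresme/desu]
See: ok
Do: arbor.cull[p→/gresme]
See: ok
Do: arbor.scribe[p→/trezu; c→hefli]
See: created
Do: arbor.newfold[p→/zatro/zumobran]
See: ok
Do: arbor.scribe[p→/zatro/snosmitr; c→sleste]
See: created
Do: arbor.scribe[p→/zatro/snosmitr; c→brekapra_ub]
See: overwrote
Do: arbor.scanf[p→/]
See: [trezu, zatro/]


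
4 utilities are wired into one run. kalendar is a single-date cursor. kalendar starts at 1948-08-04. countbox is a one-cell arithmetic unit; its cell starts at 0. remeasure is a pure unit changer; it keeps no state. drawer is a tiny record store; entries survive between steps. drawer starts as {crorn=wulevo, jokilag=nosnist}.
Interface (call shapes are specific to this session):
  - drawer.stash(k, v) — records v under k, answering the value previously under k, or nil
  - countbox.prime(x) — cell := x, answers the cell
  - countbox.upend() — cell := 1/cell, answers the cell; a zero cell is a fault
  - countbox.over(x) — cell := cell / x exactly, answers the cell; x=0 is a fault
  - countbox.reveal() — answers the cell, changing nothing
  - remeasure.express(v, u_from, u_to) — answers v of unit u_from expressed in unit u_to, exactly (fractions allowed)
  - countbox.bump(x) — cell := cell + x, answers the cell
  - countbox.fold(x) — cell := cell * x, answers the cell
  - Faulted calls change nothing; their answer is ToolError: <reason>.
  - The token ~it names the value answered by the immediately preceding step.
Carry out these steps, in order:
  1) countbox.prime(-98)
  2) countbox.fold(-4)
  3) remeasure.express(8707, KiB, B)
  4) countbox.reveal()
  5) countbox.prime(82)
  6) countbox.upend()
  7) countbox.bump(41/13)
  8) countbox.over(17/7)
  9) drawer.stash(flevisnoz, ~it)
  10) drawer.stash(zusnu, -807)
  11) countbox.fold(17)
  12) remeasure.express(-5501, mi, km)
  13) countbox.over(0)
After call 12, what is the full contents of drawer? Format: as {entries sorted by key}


-- countbox.prime(-98) : -98
-- countbox.fold(-4) : 392
-- remeasure.express(8707, KiB, B) : 8915968
-- countbox.reveal() : 392
-- countbox.prime(82) : 82
-- countbox.upend() : 1/82
-- countbox.bump(41/13) : 3375/1066
-- countbox.over(17/7) : 23625/18122
-- drawer.stash(flevisnoz, ~it) : nil
-- drawer.stash(zusnu, -807) : nil
-- countbox.fold(17) : 23625/1066
-- remeasure.express(-5501, mi, km) : -138328146/15625
-- countbox.over(0) : ToolError: division by zero

Answer: {crorn=wulevo, flevisnoz=23625/18122, jokilag=nosnist, zusnu=-807}


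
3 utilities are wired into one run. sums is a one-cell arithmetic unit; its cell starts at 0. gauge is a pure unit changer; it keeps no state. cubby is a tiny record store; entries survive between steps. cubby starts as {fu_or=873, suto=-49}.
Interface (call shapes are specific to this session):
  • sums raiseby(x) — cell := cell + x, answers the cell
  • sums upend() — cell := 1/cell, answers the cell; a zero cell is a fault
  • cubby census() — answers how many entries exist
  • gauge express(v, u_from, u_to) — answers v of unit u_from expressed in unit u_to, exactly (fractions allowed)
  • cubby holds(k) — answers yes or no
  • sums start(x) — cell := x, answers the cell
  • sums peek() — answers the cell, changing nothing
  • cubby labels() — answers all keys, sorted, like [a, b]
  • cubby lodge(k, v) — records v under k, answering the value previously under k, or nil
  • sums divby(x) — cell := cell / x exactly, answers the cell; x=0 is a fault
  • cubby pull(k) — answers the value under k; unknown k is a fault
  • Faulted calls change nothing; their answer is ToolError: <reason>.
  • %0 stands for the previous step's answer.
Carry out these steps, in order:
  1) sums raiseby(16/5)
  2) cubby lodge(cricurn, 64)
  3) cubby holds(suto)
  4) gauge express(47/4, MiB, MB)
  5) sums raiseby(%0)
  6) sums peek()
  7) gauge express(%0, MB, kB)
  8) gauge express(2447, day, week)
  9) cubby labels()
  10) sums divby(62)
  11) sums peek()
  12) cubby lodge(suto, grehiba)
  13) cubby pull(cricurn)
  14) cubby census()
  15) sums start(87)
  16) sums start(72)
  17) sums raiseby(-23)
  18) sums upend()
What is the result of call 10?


% 1. sums raiseby(x→16/5) -> 16/5
% 2. cubby lodge(k→cricurn, v→64) -> nil
% 3. cubby holds(k→suto) -> yes
% 4. gauge express(v→47/4, u_from→MiB, u_to→MB) -> 192512/15625
% 5. sums raiseby(x→%0) -> 242512/15625
% 6. sums peek() -> 242512/15625
% 7. gauge express(v→%0, u_from→MB, u_to→kB) -> 1940096/125
% 8. gauge express(v→2447, u_from→day, u_to→week) -> 2447/7
% 9. cubby labels() -> [cricurn, fu_or, suto]
% 10. sums divby(x→62) -> 121256/484375
% 11. sums peek() -> 121256/484375
% 12. cubby lodge(k→suto, v→grehiba) -> -49
% 13. cubby pull(k→cricurn) -> 64
% 14. cubby census() -> 3
% 15. sums start(x→87) -> 87
% 16. sums start(x→72) -> 72
% 17. sums raiseby(x→-23) -> 49
% 18. sums upend() -> 1/49

Answer: 121256/484375


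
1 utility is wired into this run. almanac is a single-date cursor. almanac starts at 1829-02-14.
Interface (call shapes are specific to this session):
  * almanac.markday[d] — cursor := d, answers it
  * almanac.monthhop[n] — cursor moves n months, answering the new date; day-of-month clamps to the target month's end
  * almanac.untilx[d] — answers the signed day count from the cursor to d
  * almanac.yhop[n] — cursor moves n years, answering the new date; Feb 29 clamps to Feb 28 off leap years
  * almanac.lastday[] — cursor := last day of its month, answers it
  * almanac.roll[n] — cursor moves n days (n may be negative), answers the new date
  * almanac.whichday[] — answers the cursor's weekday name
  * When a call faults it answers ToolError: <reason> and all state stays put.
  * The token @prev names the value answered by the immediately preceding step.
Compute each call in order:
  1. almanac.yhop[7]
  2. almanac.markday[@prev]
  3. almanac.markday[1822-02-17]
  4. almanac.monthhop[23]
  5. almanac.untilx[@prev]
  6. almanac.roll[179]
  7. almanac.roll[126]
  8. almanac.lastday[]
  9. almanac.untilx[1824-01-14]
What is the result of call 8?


Answer: 1824-11-30

Derivation:
>>> yhop 7
[out] 1836-02-14
>>> markday @prev
[out] 1836-02-14
>>> markday 1822-02-17
[out] 1822-02-17
>>> monthhop 23
[out] 1824-01-17
>>> untilx @prev
[out] 0
>>> roll 179
[out] 1824-07-14
>>> roll 126
[out] 1824-11-17
>>> lastday
[out] 1824-11-30
>>> untilx 1824-01-14
[out] -321


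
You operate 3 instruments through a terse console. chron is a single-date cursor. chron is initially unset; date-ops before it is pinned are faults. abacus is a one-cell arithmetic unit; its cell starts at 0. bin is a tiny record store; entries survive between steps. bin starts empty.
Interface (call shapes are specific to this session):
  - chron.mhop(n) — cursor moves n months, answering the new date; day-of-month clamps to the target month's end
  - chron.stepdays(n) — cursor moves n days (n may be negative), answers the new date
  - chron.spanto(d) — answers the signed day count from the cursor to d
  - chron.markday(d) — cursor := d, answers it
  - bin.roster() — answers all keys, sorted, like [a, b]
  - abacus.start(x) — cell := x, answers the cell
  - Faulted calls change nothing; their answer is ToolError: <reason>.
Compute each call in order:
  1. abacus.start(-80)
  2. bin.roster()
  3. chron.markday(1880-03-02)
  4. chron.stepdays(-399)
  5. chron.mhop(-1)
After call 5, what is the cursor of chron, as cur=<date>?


>> abacus.start(-80)
<< -80
>> bin.roster()
<< []
>> chron.markday(1880-03-02)
<< 1880-03-02
>> chron.stepdays(-399)
<< 1879-01-28
>> chron.mhop(-1)
<< 1878-12-28

Answer: cur=1878-12-28


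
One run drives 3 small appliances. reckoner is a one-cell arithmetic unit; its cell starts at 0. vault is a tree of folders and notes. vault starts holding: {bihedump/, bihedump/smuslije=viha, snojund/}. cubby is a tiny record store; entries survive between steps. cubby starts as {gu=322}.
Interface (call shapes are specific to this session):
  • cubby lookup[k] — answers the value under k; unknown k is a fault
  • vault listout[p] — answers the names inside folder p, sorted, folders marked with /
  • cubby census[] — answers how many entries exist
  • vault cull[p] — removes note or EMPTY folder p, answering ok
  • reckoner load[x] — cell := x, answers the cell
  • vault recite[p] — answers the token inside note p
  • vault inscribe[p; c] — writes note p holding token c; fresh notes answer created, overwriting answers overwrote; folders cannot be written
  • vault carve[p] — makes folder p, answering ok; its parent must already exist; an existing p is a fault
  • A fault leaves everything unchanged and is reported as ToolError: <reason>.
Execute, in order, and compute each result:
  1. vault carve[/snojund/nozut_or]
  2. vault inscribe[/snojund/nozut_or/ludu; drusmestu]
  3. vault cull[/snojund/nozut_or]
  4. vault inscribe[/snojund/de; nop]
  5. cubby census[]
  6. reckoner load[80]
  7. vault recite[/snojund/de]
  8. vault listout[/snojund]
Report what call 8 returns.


Do: vault carve[/snojund/nozut_or]
See: ok
Do: vault inscribe[/snojund/nozut_or/ludu; drusmestu]
See: created
Do: vault cull[/snojund/nozut_or]
See: ToolError: not empty
Do: vault inscribe[/snojund/de; nop]
See: created
Do: cubby census[]
See: 1
Do: reckoner load[80]
See: 80
Do: vault recite[/snojund/de]
See: nop
Do: vault listout[/snojund]
See: [de, nozut_or/]

Answer: [de, nozut_or/]


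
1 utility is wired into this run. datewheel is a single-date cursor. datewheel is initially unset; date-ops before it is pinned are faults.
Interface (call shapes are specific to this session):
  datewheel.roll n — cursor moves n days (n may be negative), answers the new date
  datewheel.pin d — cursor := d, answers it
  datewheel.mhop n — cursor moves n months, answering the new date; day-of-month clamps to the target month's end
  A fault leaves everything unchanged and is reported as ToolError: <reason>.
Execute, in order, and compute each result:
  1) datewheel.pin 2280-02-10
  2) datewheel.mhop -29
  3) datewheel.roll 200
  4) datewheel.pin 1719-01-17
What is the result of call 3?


>> datewheel.pin(d→2280-02-10)
<< 2280-02-10
>> datewheel.mhop(n→-29)
<< 2277-09-10
>> datewheel.roll(n→200)
<< 2278-03-29
>> datewheel.pin(d→1719-01-17)
<< 1719-01-17

Answer: 2278-03-29


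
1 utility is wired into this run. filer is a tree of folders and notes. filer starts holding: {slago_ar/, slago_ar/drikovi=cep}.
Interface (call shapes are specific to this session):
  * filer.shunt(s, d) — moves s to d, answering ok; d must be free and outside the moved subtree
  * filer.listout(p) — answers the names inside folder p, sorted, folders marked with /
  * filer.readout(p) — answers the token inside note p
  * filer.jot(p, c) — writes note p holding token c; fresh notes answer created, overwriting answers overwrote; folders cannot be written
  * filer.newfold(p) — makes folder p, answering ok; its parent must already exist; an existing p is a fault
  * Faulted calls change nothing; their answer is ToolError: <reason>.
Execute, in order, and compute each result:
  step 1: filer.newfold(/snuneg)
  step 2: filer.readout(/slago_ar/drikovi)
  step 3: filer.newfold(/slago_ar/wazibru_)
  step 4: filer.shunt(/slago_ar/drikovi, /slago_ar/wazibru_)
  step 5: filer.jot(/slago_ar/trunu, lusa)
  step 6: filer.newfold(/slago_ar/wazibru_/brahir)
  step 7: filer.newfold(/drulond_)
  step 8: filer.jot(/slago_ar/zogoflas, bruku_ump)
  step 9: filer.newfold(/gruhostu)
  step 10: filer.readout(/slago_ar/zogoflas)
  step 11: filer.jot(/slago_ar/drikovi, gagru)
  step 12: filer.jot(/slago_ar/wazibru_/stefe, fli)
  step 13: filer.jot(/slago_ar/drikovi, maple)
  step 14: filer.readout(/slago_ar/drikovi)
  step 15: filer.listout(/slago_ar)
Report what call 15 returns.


Answer: [drikovi, trunu, wazibru_/, zogoflas]

Derivation:
! filer.newfold(/snuneg) -> ok
! filer.readout(/slago_ar/drikovi) -> cep
! filer.newfold(/slago_ar/wazibru_) -> ok
! filer.shunt(/slago_ar/drikovi, /slago_ar/wazibru_) -> ToolError: exists
! filer.jot(/slago_ar/trunu, lusa) -> created
! filer.newfold(/slago_ar/wazibru_/brahir) -> ok
! filer.newfold(/drulond_) -> ok
! filer.jot(/slago_ar/zogoflas, bruku_ump) -> created
! filer.newfold(/gruhostu) -> ok
! filer.readout(/slago_ar/zogoflas) -> bruku_ump
! filer.jot(/slago_ar/drikovi, gagru) -> overwrote
! filer.jot(/slago_ar/wazibru_/stefe, fli) -> created
! filer.jot(/slago_ar/drikovi, maple) -> overwrote
! filer.readout(/slago_ar/drikovi) -> maple
! filer.listout(/slago_ar) -> [drikovi, trunu, wazibru_/, zogoflas]


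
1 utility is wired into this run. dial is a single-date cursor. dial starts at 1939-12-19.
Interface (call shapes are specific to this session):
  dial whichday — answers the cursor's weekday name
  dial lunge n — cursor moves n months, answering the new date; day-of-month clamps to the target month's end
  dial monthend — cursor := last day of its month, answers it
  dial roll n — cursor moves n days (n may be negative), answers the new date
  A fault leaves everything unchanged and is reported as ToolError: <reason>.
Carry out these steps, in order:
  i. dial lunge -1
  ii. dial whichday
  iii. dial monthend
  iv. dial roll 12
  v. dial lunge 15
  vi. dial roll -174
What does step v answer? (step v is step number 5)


Answer: 1941-03-12

Derivation:
→ dial lunge(-1)
← 1939-11-19
→ dial whichday()
← Sunday
→ dial monthend()
← 1939-11-30
→ dial roll(12)
← 1939-12-12
→ dial lunge(15)
← 1941-03-12
→ dial roll(-174)
← 1940-09-19


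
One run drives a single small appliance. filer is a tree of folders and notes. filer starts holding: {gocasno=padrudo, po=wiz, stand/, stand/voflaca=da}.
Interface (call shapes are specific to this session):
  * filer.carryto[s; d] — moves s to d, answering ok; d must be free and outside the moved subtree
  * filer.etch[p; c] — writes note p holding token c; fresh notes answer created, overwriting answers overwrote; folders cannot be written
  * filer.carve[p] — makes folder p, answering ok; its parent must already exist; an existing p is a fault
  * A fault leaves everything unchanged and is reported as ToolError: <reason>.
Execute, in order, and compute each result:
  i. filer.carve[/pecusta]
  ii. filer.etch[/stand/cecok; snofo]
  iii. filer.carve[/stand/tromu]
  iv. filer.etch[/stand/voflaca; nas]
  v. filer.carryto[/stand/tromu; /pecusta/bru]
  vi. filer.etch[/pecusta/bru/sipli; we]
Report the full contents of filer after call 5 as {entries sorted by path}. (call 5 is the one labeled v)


Step: filer.carve[/pecusta]
Result: ok
Step: filer.etch[/stand/cecok; snofo]
Result: created
Step: filer.carve[/stand/tromu]
Result: ok
Step: filer.etch[/stand/voflaca; nas]
Result: overwrote
Step: filer.carryto[/stand/tromu; /pecusta/bru]
Result: ok
Step: filer.etch[/pecusta/bru/sipli; we]
Result: created

Answer: {gocasno=padrudo, pecusta/, pecusta/bru/, po=wiz, stand/, stand/cecok=snofo, stand/voflaca=nas}


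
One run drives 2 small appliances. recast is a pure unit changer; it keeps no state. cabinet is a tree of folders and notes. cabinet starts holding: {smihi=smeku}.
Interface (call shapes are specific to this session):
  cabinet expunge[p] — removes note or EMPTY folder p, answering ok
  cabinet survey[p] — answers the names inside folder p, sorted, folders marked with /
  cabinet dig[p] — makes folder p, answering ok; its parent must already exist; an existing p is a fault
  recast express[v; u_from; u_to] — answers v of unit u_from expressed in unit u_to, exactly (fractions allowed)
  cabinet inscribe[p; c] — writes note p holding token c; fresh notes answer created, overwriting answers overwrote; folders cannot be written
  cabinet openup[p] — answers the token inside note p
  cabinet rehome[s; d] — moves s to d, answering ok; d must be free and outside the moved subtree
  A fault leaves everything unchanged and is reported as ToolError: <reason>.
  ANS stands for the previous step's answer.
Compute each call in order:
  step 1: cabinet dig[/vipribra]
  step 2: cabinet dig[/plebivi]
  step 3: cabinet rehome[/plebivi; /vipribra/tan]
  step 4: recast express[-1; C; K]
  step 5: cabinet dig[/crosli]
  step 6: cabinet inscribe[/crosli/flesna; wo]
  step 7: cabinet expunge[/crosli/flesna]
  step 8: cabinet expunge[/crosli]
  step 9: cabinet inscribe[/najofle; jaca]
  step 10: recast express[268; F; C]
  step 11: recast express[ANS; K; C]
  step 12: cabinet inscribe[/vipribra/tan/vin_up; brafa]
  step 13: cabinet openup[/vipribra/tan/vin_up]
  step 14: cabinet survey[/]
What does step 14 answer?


Using cabinet dig with p: /vipribra: ok.
I try cabinet dig with p: /plebivi, yielding ok.
Calling cabinet rehome with s: /plebivi, d: /vipribra/tan, yielding ok.
Using recast express with v: -1, u_from: C, u_to: K, and get 5443/20.
I invoke cabinet dig with p: /crosli, — result: ok.
I invoke cabinet inscribe with p: /crosli/flesna, c: wo, and observe created.
Next I call cabinet expunge with p: /crosli/flesna, and observe ok.
I try cabinet expunge with p: /crosli, — result: ok.
I run cabinet inscribe with p: /najofle, c: jaca, and observe created.
Invoking recast express with v: 268, u_from: F, u_to: C, and see 1180/9.
Then recast express with v: ANS, u_from: K, u_to: C, giving -25567/180.
I invoke cabinet inscribe with p: /vipribra/tan/vin_up, c: brafa, which returns created.
Then cabinet openup with p: /vipribra/tan/vin_up, giving brafa.
I invoke cabinet survey with p: /, and observe [najofle, smihi, vipribra/].

Answer: [najofle, smihi, vipribra/]


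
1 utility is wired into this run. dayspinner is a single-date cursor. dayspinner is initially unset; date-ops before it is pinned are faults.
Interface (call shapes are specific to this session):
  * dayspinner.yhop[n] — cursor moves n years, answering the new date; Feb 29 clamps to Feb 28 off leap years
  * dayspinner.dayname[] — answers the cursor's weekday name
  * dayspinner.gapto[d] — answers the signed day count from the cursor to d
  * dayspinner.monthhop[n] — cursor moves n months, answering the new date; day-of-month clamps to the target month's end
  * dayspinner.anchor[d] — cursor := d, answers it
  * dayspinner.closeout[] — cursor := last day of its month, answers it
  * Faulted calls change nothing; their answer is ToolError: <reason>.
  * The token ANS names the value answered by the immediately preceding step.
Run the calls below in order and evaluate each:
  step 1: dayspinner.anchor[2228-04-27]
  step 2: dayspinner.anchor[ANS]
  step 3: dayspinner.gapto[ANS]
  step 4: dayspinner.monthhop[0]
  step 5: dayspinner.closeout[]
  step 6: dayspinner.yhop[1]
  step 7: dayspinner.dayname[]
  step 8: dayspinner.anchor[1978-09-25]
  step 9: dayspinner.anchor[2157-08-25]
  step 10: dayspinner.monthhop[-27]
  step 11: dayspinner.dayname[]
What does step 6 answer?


Answer: 2229-04-30

Derivation:
Do: anchor[d=2228-04-27]
See: 2228-04-27
Do: anchor[d=ANS]
See: 2228-04-27
Do: gapto[d=ANS]
See: 0
Do: monthhop[n=0]
See: 2228-04-27
Do: closeout[]
See: 2228-04-30
Do: yhop[n=1]
See: 2229-04-30
Do: dayname[]
See: Thursday
Do: anchor[d=1978-09-25]
See: 1978-09-25
Do: anchor[d=2157-08-25]
See: 2157-08-25
Do: monthhop[n=-27]
See: 2155-05-25
Do: dayname[]
See: Sunday


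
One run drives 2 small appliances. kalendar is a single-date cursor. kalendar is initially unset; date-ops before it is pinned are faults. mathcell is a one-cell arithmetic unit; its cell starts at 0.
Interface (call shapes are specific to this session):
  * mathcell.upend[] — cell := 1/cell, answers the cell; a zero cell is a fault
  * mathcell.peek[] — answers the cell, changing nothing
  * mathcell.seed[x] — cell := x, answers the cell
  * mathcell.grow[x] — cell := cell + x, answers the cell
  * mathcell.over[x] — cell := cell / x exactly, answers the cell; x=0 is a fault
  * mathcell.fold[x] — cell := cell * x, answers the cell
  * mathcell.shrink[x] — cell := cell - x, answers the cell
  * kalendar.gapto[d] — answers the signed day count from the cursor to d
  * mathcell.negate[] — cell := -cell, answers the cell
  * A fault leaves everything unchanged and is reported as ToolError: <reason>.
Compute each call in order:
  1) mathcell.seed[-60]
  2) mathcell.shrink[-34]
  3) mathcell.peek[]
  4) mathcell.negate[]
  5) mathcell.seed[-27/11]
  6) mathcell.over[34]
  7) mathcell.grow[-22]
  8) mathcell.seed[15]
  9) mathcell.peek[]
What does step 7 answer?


Answer: -8255/374

Derivation:
==> mathcell.seed(x=-60)
<== -60
==> mathcell.shrink(x=-34)
<== -26
==> mathcell.peek()
<== -26
==> mathcell.negate()
<== 26
==> mathcell.seed(x=-27/11)
<== -27/11
==> mathcell.over(x=34)
<== -27/374
==> mathcell.grow(x=-22)
<== -8255/374
==> mathcell.seed(x=15)
<== 15
==> mathcell.peek()
<== 15


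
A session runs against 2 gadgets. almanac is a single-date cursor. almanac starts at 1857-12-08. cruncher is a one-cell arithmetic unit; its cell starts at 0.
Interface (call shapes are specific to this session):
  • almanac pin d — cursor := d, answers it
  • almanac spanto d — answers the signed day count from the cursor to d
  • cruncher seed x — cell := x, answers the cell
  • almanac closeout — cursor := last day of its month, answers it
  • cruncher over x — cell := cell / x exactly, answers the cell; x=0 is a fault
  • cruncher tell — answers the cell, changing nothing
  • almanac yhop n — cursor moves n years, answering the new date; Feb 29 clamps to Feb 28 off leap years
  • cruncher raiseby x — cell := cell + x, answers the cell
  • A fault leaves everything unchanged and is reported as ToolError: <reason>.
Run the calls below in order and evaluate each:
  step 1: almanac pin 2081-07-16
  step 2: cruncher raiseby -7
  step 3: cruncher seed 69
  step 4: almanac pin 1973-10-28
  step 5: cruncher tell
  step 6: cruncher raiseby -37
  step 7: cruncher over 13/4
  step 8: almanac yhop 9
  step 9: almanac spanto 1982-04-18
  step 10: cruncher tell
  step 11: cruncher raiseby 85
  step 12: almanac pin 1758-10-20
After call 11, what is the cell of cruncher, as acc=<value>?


Act: almanac pin[2081-07-16]
Obs: 2081-07-16
Act: cruncher raiseby[-7]
Obs: -7
Act: cruncher seed[69]
Obs: 69
Act: almanac pin[1973-10-28]
Obs: 1973-10-28
Act: cruncher tell[]
Obs: 69
Act: cruncher raiseby[-37]
Obs: 32
Act: cruncher over[13/4]
Obs: 128/13
Act: almanac yhop[9]
Obs: 1982-10-28
Act: almanac spanto[1982-04-18]
Obs: -193
Act: cruncher tell[]
Obs: 128/13
Act: cruncher raiseby[85]
Obs: 1233/13
Act: almanac pin[1758-10-20]
Obs: 1758-10-20

Answer: acc=1233/13


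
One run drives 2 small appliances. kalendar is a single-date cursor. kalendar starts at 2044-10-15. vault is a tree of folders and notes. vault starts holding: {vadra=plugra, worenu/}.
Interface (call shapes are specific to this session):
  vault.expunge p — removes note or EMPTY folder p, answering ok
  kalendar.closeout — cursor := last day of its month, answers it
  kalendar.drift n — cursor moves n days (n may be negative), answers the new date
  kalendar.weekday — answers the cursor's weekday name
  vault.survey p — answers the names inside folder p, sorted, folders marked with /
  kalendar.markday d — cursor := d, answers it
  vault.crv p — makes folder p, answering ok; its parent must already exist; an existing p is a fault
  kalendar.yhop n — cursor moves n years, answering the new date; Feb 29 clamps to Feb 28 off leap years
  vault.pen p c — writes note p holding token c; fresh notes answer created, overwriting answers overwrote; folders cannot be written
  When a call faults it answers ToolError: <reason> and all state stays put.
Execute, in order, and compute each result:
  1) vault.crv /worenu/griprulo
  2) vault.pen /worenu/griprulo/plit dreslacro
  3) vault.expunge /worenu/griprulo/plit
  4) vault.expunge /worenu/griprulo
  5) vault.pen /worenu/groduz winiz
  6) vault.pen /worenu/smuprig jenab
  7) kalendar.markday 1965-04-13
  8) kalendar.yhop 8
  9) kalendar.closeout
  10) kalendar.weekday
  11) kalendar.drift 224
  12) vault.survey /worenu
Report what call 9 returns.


Answer: 1973-04-30

Derivation:
% vault.crv(p: /worenu/griprulo) ~> ok
% vault.pen(p: /worenu/griprulo/plit, c: dreslacro) ~> created
% vault.expunge(p: /worenu/griprulo/plit) ~> ok
% vault.expunge(p: /worenu/griprulo) ~> ok
% vault.pen(p: /worenu/groduz, c: winiz) ~> created
% vault.pen(p: /worenu/smuprig, c: jenab) ~> created
% kalendar.markday(d: 1965-04-13) ~> 1965-04-13
% kalendar.yhop(n: 8) ~> 1973-04-13
% kalendar.closeout() ~> 1973-04-30
% kalendar.weekday() ~> Monday
% kalendar.drift(n: 224) ~> 1973-12-10
% vault.survey(p: /worenu) ~> [groduz, smuprig]


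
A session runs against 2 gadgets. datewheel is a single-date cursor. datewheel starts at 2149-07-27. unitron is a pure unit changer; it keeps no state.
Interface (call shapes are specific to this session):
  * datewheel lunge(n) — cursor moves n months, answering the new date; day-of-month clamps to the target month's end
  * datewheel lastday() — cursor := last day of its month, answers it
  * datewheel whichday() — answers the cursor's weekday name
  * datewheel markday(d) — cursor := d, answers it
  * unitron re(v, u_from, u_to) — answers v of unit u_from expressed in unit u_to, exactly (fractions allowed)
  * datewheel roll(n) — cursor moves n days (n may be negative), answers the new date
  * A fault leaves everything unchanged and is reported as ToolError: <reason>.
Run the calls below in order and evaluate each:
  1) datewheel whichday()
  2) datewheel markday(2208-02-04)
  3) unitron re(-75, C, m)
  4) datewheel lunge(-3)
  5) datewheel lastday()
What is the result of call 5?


·→ datewheel whichday()
·← Sunday
·→ datewheel markday(2208-02-04)
·← 2208-02-04
·→ unitron re(-75, C, m)
·← ToolError: incompatible units
·→ datewheel lunge(-3)
·← 2207-11-04
·→ datewheel lastday()
·← 2207-11-30

Answer: 2207-11-30


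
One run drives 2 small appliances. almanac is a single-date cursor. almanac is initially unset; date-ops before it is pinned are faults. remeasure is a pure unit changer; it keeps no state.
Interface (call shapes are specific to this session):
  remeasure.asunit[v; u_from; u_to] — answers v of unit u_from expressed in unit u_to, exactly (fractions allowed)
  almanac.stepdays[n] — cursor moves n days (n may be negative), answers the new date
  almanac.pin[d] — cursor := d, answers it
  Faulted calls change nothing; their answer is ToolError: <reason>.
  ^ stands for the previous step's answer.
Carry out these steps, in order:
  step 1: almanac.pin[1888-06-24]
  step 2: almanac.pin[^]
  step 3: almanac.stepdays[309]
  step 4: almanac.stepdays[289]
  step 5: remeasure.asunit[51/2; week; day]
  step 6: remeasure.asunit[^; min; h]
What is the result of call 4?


Now I run almanac.pin with d='1888-06-24', giving 1888-06-24.
Now I run almanac.pin with d='^': 1888-06-24.
Then almanac.stepdays with n='309': 1889-04-29.
I run almanac.stepdays with n='289', → 1890-02-12.
I call remeasure.asunit with v='51/2', u_from='week', u_to='day', — result: 357/2.
Next I call remeasure.asunit with v='^', u_from='min', u_to='h', and get 119/40.

Answer: 1890-02-12


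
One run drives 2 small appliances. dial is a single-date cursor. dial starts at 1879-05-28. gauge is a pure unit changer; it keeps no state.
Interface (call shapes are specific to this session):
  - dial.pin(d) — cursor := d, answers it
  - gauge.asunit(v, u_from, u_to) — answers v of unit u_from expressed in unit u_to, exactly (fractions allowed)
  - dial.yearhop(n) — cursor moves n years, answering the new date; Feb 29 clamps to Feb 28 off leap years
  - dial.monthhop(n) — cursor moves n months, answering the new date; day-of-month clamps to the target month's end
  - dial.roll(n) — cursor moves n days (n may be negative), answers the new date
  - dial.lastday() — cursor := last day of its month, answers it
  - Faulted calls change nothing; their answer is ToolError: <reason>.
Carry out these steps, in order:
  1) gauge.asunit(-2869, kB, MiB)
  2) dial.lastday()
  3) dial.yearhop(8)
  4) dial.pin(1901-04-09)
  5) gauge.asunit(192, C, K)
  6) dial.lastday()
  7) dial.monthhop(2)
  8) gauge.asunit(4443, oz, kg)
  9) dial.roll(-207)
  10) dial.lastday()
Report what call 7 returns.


-- gauge.asunit(v=-2869, u_from=kB, u_to=MiB) -> -358625/131072
-- dial.lastday() -> 1879-05-31
-- dial.yearhop(n=8) -> 1887-05-31
-- dial.pin(d=1901-04-09) -> 1901-04-09
-- gauge.asunit(v=192, u_from=C, u_to=K) -> 9303/20
-- dial.lastday() -> 1901-04-30
-- dial.monthhop(n=2) -> 1901-06-30
-- gauge.asunit(v=4443, u_from=oz, u_to=kg) -> 201531089991/1600000000
-- dial.roll(n=-207) -> 1900-12-05
-- dial.lastday() -> 1900-12-31

Answer: 1901-06-30


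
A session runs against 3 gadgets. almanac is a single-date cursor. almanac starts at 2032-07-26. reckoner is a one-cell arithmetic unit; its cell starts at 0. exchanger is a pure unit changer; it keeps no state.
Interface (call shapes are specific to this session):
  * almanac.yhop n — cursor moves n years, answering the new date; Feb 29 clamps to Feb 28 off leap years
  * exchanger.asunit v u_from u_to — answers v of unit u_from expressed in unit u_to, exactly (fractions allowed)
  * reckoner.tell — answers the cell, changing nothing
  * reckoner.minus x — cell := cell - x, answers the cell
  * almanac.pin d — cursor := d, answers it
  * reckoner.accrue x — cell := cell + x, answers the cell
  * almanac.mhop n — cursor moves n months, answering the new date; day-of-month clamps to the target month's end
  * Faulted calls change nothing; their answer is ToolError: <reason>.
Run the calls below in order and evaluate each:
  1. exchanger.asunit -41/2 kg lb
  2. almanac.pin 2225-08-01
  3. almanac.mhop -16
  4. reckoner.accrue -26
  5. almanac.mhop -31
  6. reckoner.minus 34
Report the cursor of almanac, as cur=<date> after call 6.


Invoking exchanger.asunit passing -41/2, kg, lb, and observe -2050000000/45359237.
Calling almanac.pin passing 2225-08-01: 2225-08-01.
Using almanac.mhop passing -16, yielding 2224-04-01.
Invoking reckoner.accrue passing -26, giving -26.
I use almanac.mhop passing -31: 2221-09-01.
Invoking reckoner.minus passing 34: -60.

Answer: cur=2221-09-01


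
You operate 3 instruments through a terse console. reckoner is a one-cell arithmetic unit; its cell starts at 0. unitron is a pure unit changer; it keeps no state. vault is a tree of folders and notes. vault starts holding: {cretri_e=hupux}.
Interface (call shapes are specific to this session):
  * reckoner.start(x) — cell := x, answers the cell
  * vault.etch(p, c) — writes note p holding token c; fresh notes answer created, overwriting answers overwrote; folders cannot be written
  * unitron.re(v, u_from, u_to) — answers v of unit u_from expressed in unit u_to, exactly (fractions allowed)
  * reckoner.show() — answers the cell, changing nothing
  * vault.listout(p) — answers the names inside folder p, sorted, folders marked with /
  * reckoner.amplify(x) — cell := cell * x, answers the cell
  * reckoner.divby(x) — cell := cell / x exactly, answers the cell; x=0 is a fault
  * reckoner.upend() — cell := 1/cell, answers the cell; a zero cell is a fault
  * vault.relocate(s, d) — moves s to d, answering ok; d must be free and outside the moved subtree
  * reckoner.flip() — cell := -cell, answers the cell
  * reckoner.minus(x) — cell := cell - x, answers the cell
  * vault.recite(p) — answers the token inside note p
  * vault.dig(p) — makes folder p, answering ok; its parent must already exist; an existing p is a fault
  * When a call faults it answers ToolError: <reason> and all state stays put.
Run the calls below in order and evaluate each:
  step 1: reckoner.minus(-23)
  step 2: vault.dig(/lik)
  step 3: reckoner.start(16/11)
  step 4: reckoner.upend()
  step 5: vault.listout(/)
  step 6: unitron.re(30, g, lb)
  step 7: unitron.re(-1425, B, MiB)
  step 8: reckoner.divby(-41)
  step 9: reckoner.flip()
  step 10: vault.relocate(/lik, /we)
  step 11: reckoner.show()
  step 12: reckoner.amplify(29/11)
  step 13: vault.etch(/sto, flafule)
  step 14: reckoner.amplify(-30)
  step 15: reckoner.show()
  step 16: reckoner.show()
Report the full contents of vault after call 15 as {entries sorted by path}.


% 1. reckoner.minus(-23) == 23
% 2. vault.dig(/lik) == ok
% 3. reckoner.start(16/11) == 16/11
% 4. reckoner.upend() == 11/16
% 5. vault.listout(/) == [cretri_e, lik/]
% 6. unitron.re(30, g, lb) == 3000000/45359237
% 7. unitron.re(-1425, B, MiB) == -1425/1048576
% 8. reckoner.divby(-41) == -11/656
% 9. reckoner.flip() == 11/656
% 10. vault.relocate(/lik, /we) == ok
% 11. reckoner.show() == 11/656
% 12. reckoner.amplify(29/11) == 29/656
% 13. vault.etch(/sto, flafule) == created
% 14. reckoner.amplify(-30) == -435/328
% 15. reckoner.show() == -435/328
% 16. reckoner.show() == -435/328

Answer: {cretri_e=hupux, sto=flafule, we/}


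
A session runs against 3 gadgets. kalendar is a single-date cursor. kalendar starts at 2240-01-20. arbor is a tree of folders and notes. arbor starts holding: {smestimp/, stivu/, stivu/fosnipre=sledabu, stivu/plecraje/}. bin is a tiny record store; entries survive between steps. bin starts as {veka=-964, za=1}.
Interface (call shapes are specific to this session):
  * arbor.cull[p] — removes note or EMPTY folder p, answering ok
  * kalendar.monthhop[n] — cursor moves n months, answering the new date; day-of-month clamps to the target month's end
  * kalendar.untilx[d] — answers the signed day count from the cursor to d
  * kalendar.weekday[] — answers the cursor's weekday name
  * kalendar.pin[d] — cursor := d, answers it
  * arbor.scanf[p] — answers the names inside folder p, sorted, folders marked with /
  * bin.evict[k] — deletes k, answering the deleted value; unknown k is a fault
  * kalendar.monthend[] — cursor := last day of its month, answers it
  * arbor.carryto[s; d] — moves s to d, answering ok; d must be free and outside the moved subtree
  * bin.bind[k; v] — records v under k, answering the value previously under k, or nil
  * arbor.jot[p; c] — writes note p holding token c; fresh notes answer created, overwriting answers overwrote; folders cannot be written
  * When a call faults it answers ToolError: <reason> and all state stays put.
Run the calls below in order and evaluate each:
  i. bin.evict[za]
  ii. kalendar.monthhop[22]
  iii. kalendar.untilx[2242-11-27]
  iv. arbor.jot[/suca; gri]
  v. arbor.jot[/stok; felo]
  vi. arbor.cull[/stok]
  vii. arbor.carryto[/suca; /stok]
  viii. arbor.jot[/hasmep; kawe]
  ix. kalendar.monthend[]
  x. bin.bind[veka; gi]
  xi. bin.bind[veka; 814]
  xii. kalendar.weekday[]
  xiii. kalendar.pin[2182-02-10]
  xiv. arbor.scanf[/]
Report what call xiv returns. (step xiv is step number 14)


Answer: [hasmep, smestimp/, stivu/, stok]

Derivation:
% bin.evict(k=za) => 1
% kalendar.monthhop(n=22) => 2241-11-20
% kalendar.untilx(d=2242-11-27) => 372
% arbor.jot(p=/suca, c=gri) => created
% arbor.jot(p=/stok, c=felo) => created
% arbor.cull(p=/stok) => ok
% arbor.carryto(s=/suca, d=/stok) => ok
% arbor.jot(p=/hasmep, c=kawe) => created
% kalendar.monthend() => 2241-11-30
% bin.bind(k=veka, v=gi) => -964
% bin.bind(k=veka, v=814) => gi
% kalendar.weekday() => Tuesday
% kalendar.pin(d=2182-02-10) => 2182-02-10
% arbor.scanf(p=/) => [hasmep, smestimp/, stivu/, stok]


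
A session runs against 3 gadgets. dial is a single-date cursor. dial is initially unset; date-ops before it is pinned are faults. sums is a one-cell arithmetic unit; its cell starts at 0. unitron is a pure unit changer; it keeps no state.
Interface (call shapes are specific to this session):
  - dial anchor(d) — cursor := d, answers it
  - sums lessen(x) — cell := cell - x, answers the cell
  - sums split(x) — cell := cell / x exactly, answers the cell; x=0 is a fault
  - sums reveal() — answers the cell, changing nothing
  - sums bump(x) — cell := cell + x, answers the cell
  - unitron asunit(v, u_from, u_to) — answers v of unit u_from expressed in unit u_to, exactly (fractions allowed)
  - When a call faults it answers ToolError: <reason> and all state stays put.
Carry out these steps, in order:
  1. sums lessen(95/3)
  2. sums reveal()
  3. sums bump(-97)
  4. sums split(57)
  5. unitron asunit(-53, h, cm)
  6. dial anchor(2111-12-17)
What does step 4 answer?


Answer: -386/171

Derivation:
;; sums lessen(95/3) -> -95/3
;; sums reveal() -> -95/3
;; sums bump(-97) -> -386/3
;; sums split(57) -> -386/171
;; unitron asunit(-53, h, cm) -> ToolError: incompatible units
;; dial anchor(2111-12-17) -> 2111-12-17


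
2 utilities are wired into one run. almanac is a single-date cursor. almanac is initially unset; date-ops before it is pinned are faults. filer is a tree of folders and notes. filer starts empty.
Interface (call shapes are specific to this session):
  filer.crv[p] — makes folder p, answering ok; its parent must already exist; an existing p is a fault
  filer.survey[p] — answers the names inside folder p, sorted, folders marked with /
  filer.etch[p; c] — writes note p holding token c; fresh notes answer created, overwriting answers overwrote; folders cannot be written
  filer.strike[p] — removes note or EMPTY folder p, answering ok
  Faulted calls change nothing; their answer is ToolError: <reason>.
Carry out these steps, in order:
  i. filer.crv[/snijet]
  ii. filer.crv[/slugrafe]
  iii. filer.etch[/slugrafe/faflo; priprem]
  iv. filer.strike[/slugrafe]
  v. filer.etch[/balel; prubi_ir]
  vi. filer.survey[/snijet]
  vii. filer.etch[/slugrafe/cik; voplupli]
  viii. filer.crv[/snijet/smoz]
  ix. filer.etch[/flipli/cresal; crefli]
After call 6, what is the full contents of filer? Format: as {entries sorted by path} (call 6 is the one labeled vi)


Answer: {balel=prubi_ir, slugrafe/, slugrafe/faflo=priprem, snijet/}

Derivation:
>> filer.crv(p=/snijet)
<< ok
>> filer.crv(p=/slugrafe)
<< ok
>> filer.etch(p=/slugrafe/faflo, c=priprem)
<< created
>> filer.strike(p=/slugrafe)
<< ToolError: not empty
>> filer.etch(p=/balel, c=prubi_ir)
<< created
>> filer.survey(p=/snijet)
<< []
>> filer.etch(p=/slugrafe/cik, c=voplupli)
<< created
>> filer.crv(p=/snijet/smoz)
<< ok
>> filer.etch(p=/flipli/cresal, c=crefli)
<< ToolError: no parent
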